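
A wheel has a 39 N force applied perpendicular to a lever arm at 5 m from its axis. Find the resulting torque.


Given: F = 39 N, r = 5 m, angle = 90 deg (perpendicular)
Using tau = F * r * sin(90)
sin(90) = 1
tau = 39 * 5 * 1
tau = 195 Nm

195 Nm


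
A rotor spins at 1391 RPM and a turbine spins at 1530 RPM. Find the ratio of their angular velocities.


Given: RPM_A = 1391, RPM_B = 1530
omega = 2*pi*RPM/60, so omega_A/omega_B = RPM_A / RPM_B
omega_A/omega_B = 1391 / 1530
omega_A/omega_B = 1391/1530

1391/1530


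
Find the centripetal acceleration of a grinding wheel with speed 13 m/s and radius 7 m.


Given: v = 13 m/s, r = 7 m
Using a_c = v^2 / r
a_c = 13^2 / 7
a_c = 169 / 7
a_c = 169/7 m/s^2

169/7 m/s^2


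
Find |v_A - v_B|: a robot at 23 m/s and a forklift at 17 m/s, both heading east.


Given: v_A = 23 m/s east, v_B = 17 m/s east
Both move in the same direction; relative speed = |v_A - v_B|
|23 - 17| = |6|
= 6 m/s

6 m/s


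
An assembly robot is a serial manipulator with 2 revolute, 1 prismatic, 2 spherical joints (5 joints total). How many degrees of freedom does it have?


Given: serial robot with 2 revolute, 1 prismatic, 2 spherical joints
DOF contribution per joint type: revolute=1, prismatic=1, spherical=3, fixed=0
DOF = 2*1 + 1*1 + 2*3
DOF = 9

9


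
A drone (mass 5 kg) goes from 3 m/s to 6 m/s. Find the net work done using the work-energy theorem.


Given: m = 5 kg, v0 = 3 m/s, v = 6 m/s
Using W = (1/2)*m*(v^2 - v0^2)
v^2 = 6^2 = 36
v0^2 = 3^2 = 9
v^2 - v0^2 = 36 - 9 = 27
W = (1/2)*5*27 = 135/2 J

135/2 J


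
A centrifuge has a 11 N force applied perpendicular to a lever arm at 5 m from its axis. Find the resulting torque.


Given: F = 11 N, r = 5 m, angle = 90 deg (perpendicular)
Using tau = F * r * sin(90)
sin(90) = 1
tau = 11 * 5 * 1
tau = 55 Nm

55 Nm


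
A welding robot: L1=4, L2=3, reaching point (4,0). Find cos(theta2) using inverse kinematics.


Given: L1 = 4, L2 = 3, target (x, y) = (4, 0)
Using cos(theta2) = (x^2 + y^2 - L1^2 - L2^2) / (2*L1*L2)
x^2 + y^2 = 4^2 + 0 = 16
L1^2 + L2^2 = 16 + 9 = 25
Numerator = 16 - 25 = -9
Denominator = 2*4*3 = 24
cos(theta2) = -9/24 = -3/8

-3/8


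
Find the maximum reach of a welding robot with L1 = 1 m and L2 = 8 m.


Given: L1 = 1 m, L2 = 8 m
For a 2-link planar arm, max reach = L1 + L2 (fully extended)
Max reach = 1 + 8
Max reach = 9 m

9 m


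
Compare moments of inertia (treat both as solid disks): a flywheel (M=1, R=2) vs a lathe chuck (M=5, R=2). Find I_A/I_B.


Given: M1=1 kg, R1=2 m, M2=5 kg, R2=2 m
For a disk: I = (1/2)*M*R^2, so I_A/I_B = (M1*R1^2)/(M2*R2^2)
M1*R1^2 = 1*4 = 4
M2*R2^2 = 5*4 = 20
I_A/I_B = 4/20 = 1/5

1/5


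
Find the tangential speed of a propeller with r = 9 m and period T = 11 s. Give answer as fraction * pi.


Given: radius r = 9 m, period T = 11 s
Using v = 2*pi*r / T
v = 2*pi*9 / 11
v = 18*pi / 11
v = 18/11*pi m/s

18/11*pi m/s


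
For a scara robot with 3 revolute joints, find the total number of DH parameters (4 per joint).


Given: 3 joints, 4 DH parameters per joint (d, theta, a, alpha)
Total DH parameters = number_of_joints * 4
Total = 3 * 4
Total = 12

12


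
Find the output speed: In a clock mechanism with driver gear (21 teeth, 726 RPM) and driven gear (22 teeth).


Given: N1 = 21 teeth, w1 = 726 RPM, N2 = 22 teeth
Using N1*w1 = N2*w2
w2 = N1*w1 / N2
w2 = 21*726 / 22
w2 = 15246 / 22
w2 = 693 RPM

693 RPM


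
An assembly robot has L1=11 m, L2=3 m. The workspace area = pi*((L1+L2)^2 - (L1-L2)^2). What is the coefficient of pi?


Given: L1 = 11, L2 = 3
(L1+L2)^2 = (14)^2 = 196
(L1-L2)^2 = (8)^2 = 64
Difference = 196 - 64 = 132
This equals 4*L1*L2 = 4*11*3 = 132
Workspace area = 132*pi

132


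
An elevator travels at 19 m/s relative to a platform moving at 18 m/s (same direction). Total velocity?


Given: object velocity = 19 m/s, platform velocity = 18 m/s (same direction)
Using classical velocity addition: v_total = v_object + v_platform
v_total = 19 + 18
v_total = 37 m/s

37 m/s


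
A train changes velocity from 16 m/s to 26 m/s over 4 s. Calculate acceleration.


Given: initial velocity v0 = 16 m/s, final velocity v = 26 m/s, time t = 4 s
Using a = (v - v0) / t
a = (26 - 16) / 4
a = 10 / 4
a = 5/2 m/s^2

5/2 m/s^2


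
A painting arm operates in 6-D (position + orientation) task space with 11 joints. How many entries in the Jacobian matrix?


Given: task space dimension = 6, joints = 11
Jacobian is a 6 x 11 matrix
Total entries = rows * columns
Total = 6 * 11
Total = 66

66


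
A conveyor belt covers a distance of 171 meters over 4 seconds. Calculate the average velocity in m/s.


Given: distance d = 171 m, time t = 4 s
Using v = d / t
v = 171 / 4
v = 171/4 m/s

171/4 m/s


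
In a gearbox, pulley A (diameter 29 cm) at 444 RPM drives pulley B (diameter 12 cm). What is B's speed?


Given: D1 = 29 cm, w1 = 444 RPM, D2 = 12 cm
Using D1*w1 = D2*w2
w2 = D1*w1 / D2
w2 = 29*444 / 12
w2 = 12876 / 12
w2 = 1073 RPM

1073 RPM


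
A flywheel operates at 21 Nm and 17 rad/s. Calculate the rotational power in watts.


Given: tau = 21 Nm, omega = 17 rad/s
Using P = tau * omega
P = 21 * 17
P = 357 W

357 W


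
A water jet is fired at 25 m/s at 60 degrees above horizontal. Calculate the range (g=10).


Given: v0 = 25 m/s, theta = 60 deg, g = 10 m/s^2
sin(2*60) = sin(120) = sqrt(3)/2
Using R = v0^2 * sin(2*theta) / g
R = 25^2 * (sqrt(3)/2) / 10
R = 625 * sqrt(3) / 20
R = 125/4*sqrt(3) m

125/4*sqrt(3) m


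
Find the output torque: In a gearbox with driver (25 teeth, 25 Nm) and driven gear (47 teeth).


Given: N1 = 25, N2 = 47, T1 = 25 Nm
Using T2/T1 = N2/N1
T2 = T1 * N2 / N1
T2 = 25 * 47 / 25
T2 = 1175 / 25
T2 = 47 Nm

47 Nm


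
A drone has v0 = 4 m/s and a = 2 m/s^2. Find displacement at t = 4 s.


Given: v0 = 4 m/s, a = 2 m/s^2, t = 4 s
Using s = v0*t + (1/2)*a*t^2
s = 4*4 + (1/2)*2*4^2
s = 16 + (1/2)*32
s = 16 + 16
s = 32

32 m


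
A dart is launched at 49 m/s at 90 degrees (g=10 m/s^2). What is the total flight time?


Given: v0 = 49 m/s, theta = 90 deg, g = 10 m/s^2
sin(90) = 1
Using T = 2*v0*sin(theta) / g
T = 2*49*1 / 10
T = 98 / 10
T = 49/5 s

49/5 s


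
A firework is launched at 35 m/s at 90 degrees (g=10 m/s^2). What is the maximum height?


Given: v0 = 35 m/s, theta = 90 deg, g = 10 m/s^2
sin^2(90) = 1
Using H = v0^2 * sin^2(theta) / (2*g)
H = 35^2 * 1 / (2*10)
H = 1225 * 1 / 20
H = 1225 / 20
H = 245/4 m

245/4 m


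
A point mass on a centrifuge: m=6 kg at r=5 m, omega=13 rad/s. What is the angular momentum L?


Given: m = 6 kg, r = 5 m, omega = 13 rad/s
For a point mass: I = m*r^2
I = 6*5^2 = 6*25 = 150
L = I*omega = 150*13
L = 1950 kg*m^2/s

1950 kg*m^2/s


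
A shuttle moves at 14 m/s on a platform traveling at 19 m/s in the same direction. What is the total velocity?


Given: object velocity = 14 m/s, platform velocity = 19 m/s (same direction)
Using classical velocity addition: v_total = v_object + v_platform
v_total = 14 + 19
v_total = 33 m/s

33 m/s


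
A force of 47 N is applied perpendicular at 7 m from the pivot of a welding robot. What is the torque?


Given: F = 47 N, r = 7 m, angle = 90 deg (perpendicular)
Using tau = F * r * sin(90)
sin(90) = 1
tau = 47 * 7 * 1
tau = 329 Nm

329 Nm


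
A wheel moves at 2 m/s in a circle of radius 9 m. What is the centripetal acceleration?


Given: v = 2 m/s, r = 9 m
Using a_c = v^2 / r
a_c = 2^2 / 9
a_c = 4 / 9
a_c = 4/9 m/s^2

4/9 m/s^2


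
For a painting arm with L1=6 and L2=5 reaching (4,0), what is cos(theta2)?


Given: L1 = 6, L2 = 5, target (x, y) = (4, 0)
Using cos(theta2) = (x^2 + y^2 - L1^2 - L2^2) / (2*L1*L2)
x^2 + y^2 = 4^2 + 0 = 16
L1^2 + L2^2 = 36 + 25 = 61
Numerator = 16 - 61 = -45
Denominator = 2*6*5 = 60
cos(theta2) = -45/60 = -3/4

-3/4


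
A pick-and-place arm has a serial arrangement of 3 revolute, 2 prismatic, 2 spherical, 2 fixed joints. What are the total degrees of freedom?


Given: serial robot with 3 revolute, 2 prismatic, 2 spherical, 2 fixed joints
DOF contribution per joint type: revolute=1, prismatic=1, spherical=3, fixed=0
DOF = 3*1 + 2*1 + 2*3 + 2*0
DOF = 11

11


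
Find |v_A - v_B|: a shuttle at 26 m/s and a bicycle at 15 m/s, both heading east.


Given: v_A = 26 m/s east, v_B = 15 m/s east
Both move in the same direction; relative speed = |v_A - v_B|
|26 - 15| = |11|
= 11 m/s

11 m/s


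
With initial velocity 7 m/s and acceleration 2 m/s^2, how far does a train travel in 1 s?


Given: v0 = 7 m/s, a = 2 m/s^2, t = 1 s
Using s = v0*t + (1/2)*a*t^2
s = 7*1 + (1/2)*2*1^2
s = 7 + (1/2)*2
s = 7 + 1
s = 8

8 m


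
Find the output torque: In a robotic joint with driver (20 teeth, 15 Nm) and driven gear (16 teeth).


Given: N1 = 20, N2 = 16, T1 = 15 Nm
Using T2/T1 = N2/N1
T2 = T1 * N2 / N1
T2 = 15 * 16 / 20
T2 = 240 / 20
T2 = 12 Nm

12 Nm


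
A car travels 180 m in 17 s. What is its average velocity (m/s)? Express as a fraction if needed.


Given: distance d = 180 m, time t = 17 s
Using v = d / t
v = 180 / 17
v = 180/17 m/s

180/17 m/s


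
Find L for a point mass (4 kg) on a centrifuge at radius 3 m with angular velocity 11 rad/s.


Given: m = 4 kg, r = 3 m, omega = 11 rad/s
For a point mass: I = m*r^2
I = 4*3^2 = 4*9 = 36
L = I*omega = 36*11
L = 396 kg*m^2/s

396 kg*m^2/s


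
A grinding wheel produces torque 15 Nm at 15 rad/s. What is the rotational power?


Given: tau = 15 Nm, omega = 15 rad/s
Using P = tau * omega
P = 15 * 15
P = 225 W

225 W


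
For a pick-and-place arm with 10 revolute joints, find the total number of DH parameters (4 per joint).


Given: 10 joints, 4 DH parameters per joint (d, theta, a, alpha)
Total DH parameters = number_of_joints * 4
Total = 10 * 4
Total = 40

40


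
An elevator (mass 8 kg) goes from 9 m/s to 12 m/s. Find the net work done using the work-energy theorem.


Given: m = 8 kg, v0 = 9 m/s, v = 12 m/s
Using W = (1/2)*m*(v^2 - v0^2)
v^2 = 12^2 = 144
v0^2 = 9^2 = 81
v^2 - v0^2 = 144 - 81 = 63
W = (1/2)*8*63 = 252 J

252 J


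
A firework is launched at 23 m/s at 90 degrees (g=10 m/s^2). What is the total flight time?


Given: v0 = 23 m/s, theta = 90 deg, g = 10 m/s^2
sin(90) = 1
Using T = 2*v0*sin(theta) / g
T = 2*23*1 / 10
T = 46 / 10
T = 23/5 s

23/5 s


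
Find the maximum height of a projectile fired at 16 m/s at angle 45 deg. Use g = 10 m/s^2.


Given: v0 = 16 m/s, theta = 45 deg, g = 10 m/s^2
sin^2(45) = 1/2
Using H = v0^2 * sin^2(theta) / (2*g)
H = 16^2 * 1/2 / (2*10)
H = 256 * 1/2 / 20
H = 128 / 20
H = 32/5 m

32/5 m


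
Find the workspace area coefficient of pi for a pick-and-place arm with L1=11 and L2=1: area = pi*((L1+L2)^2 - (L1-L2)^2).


Given: L1 = 11, L2 = 1
(L1+L2)^2 = (12)^2 = 144
(L1-L2)^2 = (10)^2 = 100
Difference = 144 - 100 = 44
This equals 4*L1*L2 = 4*11*1 = 44
Workspace area = 44*pi

44


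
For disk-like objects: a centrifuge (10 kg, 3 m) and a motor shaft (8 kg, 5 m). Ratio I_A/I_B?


Given: M1=10 kg, R1=3 m, M2=8 kg, R2=5 m
For a disk: I = (1/2)*M*R^2, so I_A/I_B = (M1*R1^2)/(M2*R2^2)
M1*R1^2 = 10*9 = 90
M2*R2^2 = 8*25 = 200
I_A/I_B = 90/200 = 9/20

9/20


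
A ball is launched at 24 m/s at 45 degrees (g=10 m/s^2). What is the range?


Given: v0 = 24 m/s, theta = 45 deg, g = 10 m/s^2
sin(2*45) = sin(90) = 1
Using R = v0^2 * sin(2*theta) / g
R = 24^2 * 1 / 10
R = 576 / 10
R = 288/5 m

288/5 m


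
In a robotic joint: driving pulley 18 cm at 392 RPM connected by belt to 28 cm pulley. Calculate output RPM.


Given: D1 = 18 cm, w1 = 392 RPM, D2 = 28 cm
Using D1*w1 = D2*w2
w2 = D1*w1 / D2
w2 = 18*392 / 28
w2 = 7056 / 28
w2 = 252 RPM

252 RPM


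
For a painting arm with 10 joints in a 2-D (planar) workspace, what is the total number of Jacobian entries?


Given: task space dimension = 2, joints = 10
Jacobian is a 2 x 10 matrix
Total entries = rows * columns
Total = 2 * 10
Total = 20

20


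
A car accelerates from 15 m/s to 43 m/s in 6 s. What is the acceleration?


Given: initial velocity v0 = 15 m/s, final velocity v = 43 m/s, time t = 6 s
Using a = (v - v0) / t
a = (43 - 15) / 6
a = 28 / 6
a = 14/3 m/s^2

14/3 m/s^2


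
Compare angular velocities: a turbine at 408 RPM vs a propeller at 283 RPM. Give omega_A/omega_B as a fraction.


Given: RPM_A = 408, RPM_B = 283
omega = 2*pi*RPM/60, so omega_A/omega_B = RPM_A / RPM_B
omega_A/omega_B = 408 / 283
omega_A/omega_B = 408/283

408/283


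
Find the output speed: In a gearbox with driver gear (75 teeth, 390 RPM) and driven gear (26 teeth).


Given: N1 = 75 teeth, w1 = 390 RPM, N2 = 26 teeth
Using N1*w1 = N2*w2
w2 = N1*w1 / N2
w2 = 75*390 / 26
w2 = 29250 / 26
w2 = 1125 RPM

1125 RPM


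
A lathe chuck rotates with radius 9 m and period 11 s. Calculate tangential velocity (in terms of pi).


Given: radius r = 9 m, period T = 11 s
Using v = 2*pi*r / T
v = 2*pi*9 / 11
v = 18*pi / 11
v = 18/11*pi m/s

18/11*pi m/s


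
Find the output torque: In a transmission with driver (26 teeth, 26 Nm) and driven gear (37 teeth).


Given: N1 = 26, N2 = 37, T1 = 26 Nm
Using T2/T1 = N2/N1
T2 = T1 * N2 / N1
T2 = 26 * 37 / 26
T2 = 962 / 26
T2 = 37 Nm

37 Nm


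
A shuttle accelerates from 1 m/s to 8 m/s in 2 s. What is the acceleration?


Given: initial velocity v0 = 1 m/s, final velocity v = 8 m/s, time t = 2 s
Using a = (v - v0) / t
a = (8 - 1) / 2
a = 7 / 2
a = 7/2 m/s^2

7/2 m/s^2


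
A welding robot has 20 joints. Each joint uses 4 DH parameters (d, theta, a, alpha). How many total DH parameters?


Given: 20 joints, 4 DH parameters per joint (d, theta, a, alpha)
Total DH parameters = number_of_joints * 4
Total = 20 * 4
Total = 80

80


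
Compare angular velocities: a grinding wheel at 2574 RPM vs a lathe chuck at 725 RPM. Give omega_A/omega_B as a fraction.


Given: RPM_A = 2574, RPM_B = 725
omega = 2*pi*RPM/60, so omega_A/omega_B = RPM_A / RPM_B
omega_A/omega_B = 2574 / 725
omega_A/omega_B = 2574/725

2574/725


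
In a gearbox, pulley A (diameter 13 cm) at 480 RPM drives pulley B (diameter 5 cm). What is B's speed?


Given: D1 = 13 cm, w1 = 480 RPM, D2 = 5 cm
Using D1*w1 = D2*w2
w2 = D1*w1 / D2
w2 = 13*480 / 5
w2 = 6240 / 5
w2 = 1248 RPM

1248 RPM


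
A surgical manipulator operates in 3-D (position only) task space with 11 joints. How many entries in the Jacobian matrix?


Given: task space dimension = 3, joints = 11
Jacobian is a 3 x 11 matrix
Total entries = rows * columns
Total = 3 * 11
Total = 33

33


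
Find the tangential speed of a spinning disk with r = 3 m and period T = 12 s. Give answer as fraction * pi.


Given: radius r = 3 m, period T = 12 s
Using v = 2*pi*r / T
v = 2*pi*3 / 12
v = 6*pi / 12
v = 1/2*pi m/s

1/2*pi m/s


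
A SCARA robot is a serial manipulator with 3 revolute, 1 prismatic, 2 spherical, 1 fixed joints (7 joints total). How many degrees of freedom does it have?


Given: serial robot with 3 revolute, 1 prismatic, 2 spherical, 1 fixed joints
DOF contribution per joint type: revolute=1, prismatic=1, spherical=3, fixed=0
DOF = 3*1 + 1*1 + 2*3 + 1*0
DOF = 10

10


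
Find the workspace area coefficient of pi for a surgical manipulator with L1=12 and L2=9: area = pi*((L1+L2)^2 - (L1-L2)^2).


Given: L1 = 12, L2 = 9
(L1+L2)^2 = (21)^2 = 441
(L1-L2)^2 = (3)^2 = 9
Difference = 441 - 9 = 432
This equals 4*L1*L2 = 4*12*9 = 432
Workspace area = 432*pi

432


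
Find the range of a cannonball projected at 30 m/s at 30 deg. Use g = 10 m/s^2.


Given: v0 = 30 m/s, theta = 30 deg, g = 10 m/s^2
sin(2*30) = sin(60) = sqrt(3)/2
Using R = v0^2 * sin(2*theta) / g
R = 30^2 * (sqrt(3)/2) / 10
R = 900 * sqrt(3) / 20
R = 45*sqrt(3) m

45*sqrt(3) m


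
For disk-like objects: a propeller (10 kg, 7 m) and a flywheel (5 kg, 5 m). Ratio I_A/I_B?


Given: M1=10 kg, R1=7 m, M2=5 kg, R2=5 m
For a disk: I = (1/2)*M*R^2, so I_A/I_B = (M1*R1^2)/(M2*R2^2)
M1*R1^2 = 10*49 = 490
M2*R2^2 = 5*25 = 125
I_A/I_B = 490/125 = 98/25

98/25


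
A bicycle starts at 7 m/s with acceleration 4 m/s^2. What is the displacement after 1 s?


Given: v0 = 7 m/s, a = 4 m/s^2, t = 1 s
Using s = v0*t + (1/2)*a*t^2
s = 7*1 + (1/2)*4*1^2
s = 7 + (1/2)*4
s = 7 + 2
s = 9

9 m


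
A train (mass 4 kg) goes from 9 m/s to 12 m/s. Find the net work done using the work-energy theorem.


Given: m = 4 kg, v0 = 9 m/s, v = 12 m/s
Using W = (1/2)*m*(v^2 - v0^2)
v^2 = 12^2 = 144
v0^2 = 9^2 = 81
v^2 - v0^2 = 144 - 81 = 63
W = (1/2)*4*63 = 126 J

126 J


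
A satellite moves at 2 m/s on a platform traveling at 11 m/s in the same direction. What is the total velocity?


Given: object velocity = 2 m/s, platform velocity = 11 m/s (same direction)
Using classical velocity addition: v_total = v_object + v_platform
v_total = 2 + 11
v_total = 13 m/s

13 m/s


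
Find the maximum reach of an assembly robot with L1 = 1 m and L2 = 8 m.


Given: L1 = 1 m, L2 = 8 m
For a 2-link planar arm, max reach = L1 + L2 (fully extended)
Max reach = 1 + 8
Max reach = 9 m

9 m


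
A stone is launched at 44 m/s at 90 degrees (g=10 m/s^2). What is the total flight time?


Given: v0 = 44 m/s, theta = 90 deg, g = 10 m/s^2
sin(90) = 1
Using T = 2*v0*sin(theta) / g
T = 2*44*1 / 10
T = 88 / 10
T = 44/5 s

44/5 s


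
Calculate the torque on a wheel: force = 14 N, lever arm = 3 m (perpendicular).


Given: F = 14 N, r = 3 m, angle = 90 deg (perpendicular)
Using tau = F * r * sin(90)
sin(90) = 1
tau = 14 * 3 * 1
tau = 42 Nm

42 Nm


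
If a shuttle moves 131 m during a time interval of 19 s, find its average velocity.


Given: distance d = 131 m, time t = 19 s
Using v = d / t
v = 131 / 19
v = 131/19 m/s

131/19 m/s


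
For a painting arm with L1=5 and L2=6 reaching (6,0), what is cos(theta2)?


Given: L1 = 5, L2 = 6, target (x, y) = (6, 0)
Using cos(theta2) = (x^2 + y^2 - L1^2 - L2^2) / (2*L1*L2)
x^2 + y^2 = 6^2 + 0 = 36
L1^2 + L2^2 = 25 + 36 = 61
Numerator = 36 - 61 = -25
Denominator = 2*5*6 = 60
cos(theta2) = -25/60 = -5/12

-5/12


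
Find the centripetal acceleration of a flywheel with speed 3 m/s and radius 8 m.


Given: v = 3 m/s, r = 8 m
Using a_c = v^2 / r
a_c = 3^2 / 8
a_c = 9 / 8
a_c = 9/8 m/s^2

9/8 m/s^2


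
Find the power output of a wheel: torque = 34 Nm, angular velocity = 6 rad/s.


Given: tau = 34 Nm, omega = 6 rad/s
Using P = tau * omega
P = 34 * 6
P = 204 W

204 W


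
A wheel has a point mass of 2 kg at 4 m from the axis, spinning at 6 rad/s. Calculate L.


Given: m = 2 kg, r = 4 m, omega = 6 rad/s
For a point mass: I = m*r^2
I = 2*4^2 = 2*16 = 32
L = I*omega = 32*6
L = 192 kg*m^2/s

192 kg*m^2/s


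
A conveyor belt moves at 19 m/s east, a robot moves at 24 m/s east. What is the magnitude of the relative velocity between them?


Given: v_A = 19 m/s east, v_B = 24 m/s east
Both move in the same direction; relative speed = |v_A - v_B|
|19 - 24| = |-5|
= 5 m/s

5 m/s


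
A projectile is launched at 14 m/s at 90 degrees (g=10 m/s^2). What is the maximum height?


Given: v0 = 14 m/s, theta = 90 deg, g = 10 m/s^2
sin^2(90) = 1
Using H = v0^2 * sin^2(theta) / (2*g)
H = 14^2 * 1 / (2*10)
H = 196 * 1 / 20
H = 196 / 20
H = 49/5 m

49/5 m


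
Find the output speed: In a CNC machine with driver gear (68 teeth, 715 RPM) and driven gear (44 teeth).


Given: N1 = 68 teeth, w1 = 715 RPM, N2 = 44 teeth
Using N1*w1 = N2*w2
w2 = N1*w1 / N2
w2 = 68*715 / 44
w2 = 48620 / 44
w2 = 1105 RPM

1105 RPM


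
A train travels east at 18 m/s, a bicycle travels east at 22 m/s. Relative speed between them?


Given: v_A = 18 m/s east, v_B = 22 m/s east
Both move in the same direction; relative speed = |v_A - v_B|
|18 - 22| = |-4|
= 4 m/s

4 m/s


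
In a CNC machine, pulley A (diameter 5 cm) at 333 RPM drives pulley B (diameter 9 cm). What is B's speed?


Given: D1 = 5 cm, w1 = 333 RPM, D2 = 9 cm
Using D1*w1 = D2*w2
w2 = D1*w1 / D2
w2 = 5*333 / 9
w2 = 1665 / 9
w2 = 185 RPM

185 RPM


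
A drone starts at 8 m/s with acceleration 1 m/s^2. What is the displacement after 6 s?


Given: v0 = 8 m/s, a = 1 m/s^2, t = 6 s
Using s = v0*t + (1/2)*a*t^2
s = 8*6 + (1/2)*1*6^2
s = 48 + (1/2)*36
s = 48 + 18
s = 66

66 m


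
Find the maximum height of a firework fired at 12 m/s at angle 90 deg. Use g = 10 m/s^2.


Given: v0 = 12 m/s, theta = 90 deg, g = 10 m/s^2
sin^2(90) = 1
Using H = v0^2 * sin^2(theta) / (2*g)
H = 12^2 * 1 / (2*10)
H = 144 * 1 / 20
H = 144 / 20
H = 36/5 m

36/5 m


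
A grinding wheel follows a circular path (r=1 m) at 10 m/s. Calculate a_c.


Given: v = 10 m/s, r = 1 m
Using a_c = v^2 / r
a_c = 10^2 / 1
a_c = 100 / 1
a_c = 100 m/s^2

100 m/s^2


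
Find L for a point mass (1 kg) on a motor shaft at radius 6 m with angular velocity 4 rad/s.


Given: m = 1 kg, r = 6 m, omega = 4 rad/s
For a point mass: I = m*r^2
I = 1*6^2 = 1*36 = 36
L = I*omega = 36*4
L = 144 kg*m^2/s

144 kg*m^2/s


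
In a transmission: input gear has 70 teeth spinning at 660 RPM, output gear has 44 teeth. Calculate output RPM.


Given: N1 = 70 teeth, w1 = 660 RPM, N2 = 44 teeth
Using N1*w1 = N2*w2
w2 = N1*w1 / N2
w2 = 70*660 / 44
w2 = 46200 / 44
w2 = 1050 RPM

1050 RPM


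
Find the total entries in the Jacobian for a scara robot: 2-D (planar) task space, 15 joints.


Given: task space dimension = 2, joints = 15
Jacobian is a 2 x 15 matrix
Total entries = rows * columns
Total = 2 * 15
Total = 30

30


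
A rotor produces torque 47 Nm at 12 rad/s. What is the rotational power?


Given: tau = 47 Nm, omega = 12 rad/s
Using P = tau * omega
P = 47 * 12
P = 564 W

564 W


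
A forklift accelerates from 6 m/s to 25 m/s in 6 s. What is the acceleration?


Given: initial velocity v0 = 6 m/s, final velocity v = 25 m/s, time t = 6 s
Using a = (v - v0) / t
a = (25 - 6) / 6
a = 19 / 6
a = 19/6 m/s^2

19/6 m/s^2


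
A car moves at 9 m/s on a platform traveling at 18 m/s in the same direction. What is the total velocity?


Given: object velocity = 9 m/s, platform velocity = 18 m/s (same direction)
Using classical velocity addition: v_total = v_object + v_platform
v_total = 9 + 18
v_total = 27 m/s

27 m/s


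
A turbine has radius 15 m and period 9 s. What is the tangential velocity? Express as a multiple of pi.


Given: radius r = 15 m, period T = 9 s
Using v = 2*pi*r / T
v = 2*pi*15 / 9
v = 30*pi / 9
v = 10/3*pi m/s

10/3*pi m/s


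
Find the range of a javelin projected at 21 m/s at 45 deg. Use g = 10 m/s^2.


Given: v0 = 21 m/s, theta = 45 deg, g = 10 m/s^2
sin(2*45) = sin(90) = 1
Using R = v0^2 * sin(2*theta) / g
R = 21^2 * 1 / 10
R = 441 / 10
R = 441/10 m

441/10 m


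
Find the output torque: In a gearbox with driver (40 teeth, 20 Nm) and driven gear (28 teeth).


Given: N1 = 40, N2 = 28, T1 = 20 Nm
Using T2/T1 = N2/N1
T2 = T1 * N2 / N1
T2 = 20 * 28 / 40
T2 = 560 / 40
T2 = 14 Nm

14 Nm


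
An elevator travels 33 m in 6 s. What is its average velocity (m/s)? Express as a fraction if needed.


Given: distance d = 33 m, time t = 6 s
Using v = d / t
v = 33 / 6
v = 11/2 m/s

11/2 m/s


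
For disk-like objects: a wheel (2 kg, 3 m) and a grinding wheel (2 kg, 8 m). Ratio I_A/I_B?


Given: M1=2 kg, R1=3 m, M2=2 kg, R2=8 m
For a disk: I = (1/2)*M*R^2, so I_A/I_B = (M1*R1^2)/(M2*R2^2)
M1*R1^2 = 2*9 = 18
M2*R2^2 = 2*64 = 128
I_A/I_B = 18/128 = 9/64

9/64


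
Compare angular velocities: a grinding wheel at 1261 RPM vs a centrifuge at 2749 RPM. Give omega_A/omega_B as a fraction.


Given: RPM_A = 1261, RPM_B = 2749
omega = 2*pi*RPM/60, so omega_A/omega_B = RPM_A / RPM_B
omega_A/omega_B = 1261 / 2749
omega_A/omega_B = 1261/2749

1261/2749


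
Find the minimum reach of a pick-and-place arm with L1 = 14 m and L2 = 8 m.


Given: L1 = 14 m, L2 = 8 m
For a 2-link planar arm, min reach = |L1 - L2| (second link folded back)
Min reach = |14 - 8|
Min reach = 6 m

6 m


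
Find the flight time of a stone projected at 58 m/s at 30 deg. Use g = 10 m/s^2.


Given: v0 = 58 m/s, theta = 30 deg, g = 10 m/s^2
sin(30) = 1/2
Using T = 2*v0*sin(theta) / g
T = 2*58*1/2 / 10
T = 58 / 10
T = 29/5 s

29/5 s


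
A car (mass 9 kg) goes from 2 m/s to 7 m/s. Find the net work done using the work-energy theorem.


Given: m = 9 kg, v0 = 2 m/s, v = 7 m/s
Using W = (1/2)*m*(v^2 - v0^2)
v^2 = 7^2 = 49
v0^2 = 2^2 = 4
v^2 - v0^2 = 49 - 4 = 45
W = (1/2)*9*45 = 405/2 J

405/2 J


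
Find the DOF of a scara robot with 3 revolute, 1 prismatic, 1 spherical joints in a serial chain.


Given: serial robot with 3 revolute, 1 prismatic, 1 spherical joints
DOF contribution per joint type: revolute=1, prismatic=1, spherical=3, fixed=0
DOF = 3*1 + 1*1 + 1*3
DOF = 7

7


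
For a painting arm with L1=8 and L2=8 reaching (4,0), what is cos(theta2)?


Given: L1 = 8, L2 = 8, target (x, y) = (4, 0)
Using cos(theta2) = (x^2 + y^2 - L1^2 - L2^2) / (2*L1*L2)
x^2 + y^2 = 4^2 + 0 = 16
L1^2 + L2^2 = 64 + 64 = 128
Numerator = 16 - 128 = -112
Denominator = 2*8*8 = 128
cos(theta2) = -112/128 = -7/8

-7/8


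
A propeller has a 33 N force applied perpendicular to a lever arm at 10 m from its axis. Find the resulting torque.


Given: F = 33 N, r = 10 m, angle = 90 deg (perpendicular)
Using tau = F * r * sin(90)
sin(90) = 1
tau = 33 * 10 * 1
tau = 330 Nm

330 Nm


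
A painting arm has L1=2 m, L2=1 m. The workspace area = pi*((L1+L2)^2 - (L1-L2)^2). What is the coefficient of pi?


Given: L1 = 2, L2 = 1
(L1+L2)^2 = (3)^2 = 9
(L1-L2)^2 = (1)^2 = 1
Difference = 9 - 1 = 8
This equals 4*L1*L2 = 4*2*1 = 8
Workspace area = 8*pi

8


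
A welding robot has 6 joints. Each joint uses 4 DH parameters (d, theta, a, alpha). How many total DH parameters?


Given: 6 joints, 4 DH parameters per joint (d, theta, a, alpha)
Total DH parameters = number_of_joints * 4
Total = 6 * 4
Total = 24

24


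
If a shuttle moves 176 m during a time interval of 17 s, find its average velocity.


Given: distance d = 176 m, time t = 17 s
Using v = d / t
v = 176 / 17
v = 176/17 m/s

176/17 m/s


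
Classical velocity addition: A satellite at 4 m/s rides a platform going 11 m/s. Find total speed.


Given: object velocity = 4 m/s, platform velocity = 11 m/s (same direction)
Using classical velocity addition: v_total = v_object + v_platform
v_total = 4 + 11
v_total = 15 m/s

15 m/s


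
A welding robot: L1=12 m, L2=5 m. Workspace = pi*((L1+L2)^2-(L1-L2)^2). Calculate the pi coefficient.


Given: L1 = 12, L2 = 5
(L1+L2)^2 = (17)^2 = 289
(L1-L2)^2 = (7)^2 = 49
Difference = 289 - 49 = 240
This equals 4*L1*L2 = 4*12*5 = 240
Workspace area = 240*pi

240


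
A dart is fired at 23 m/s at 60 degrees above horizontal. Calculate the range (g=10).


Given: v0 = 23 m/s, theta = 60 deg, g = 10 m/s^2
sin(2*60) = sin(120) = sqrt(3)/2
Using R = v0^2 * sin(2*theta) / g
R = 23^2 * (sqrt(3)/2) / 10
R = 529 * sqrt(3) / 20
R = 529/20*sqrt(3) m

529/20*sqrt(3) m


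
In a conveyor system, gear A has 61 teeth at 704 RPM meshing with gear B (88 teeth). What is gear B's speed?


Given: N1 = 61 teeth, w1 = 704 RPM, N2 = 88 teeth
Using N1*w1 = N2*w2
w2 = N1*w1 / N2
w2 = 61*704 / 88
w2 = 42944 / 88
w2 = 488 RPM

488 RPM


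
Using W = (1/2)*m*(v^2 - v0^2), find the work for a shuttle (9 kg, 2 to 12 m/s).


Given: m = 9 kg, v0 = 2 m/s, v = 12 m/s
Using W = (1/2)*m*(v^2 - v0^2)
v^2 = 12^2 = 144
v0^2 = 2^2 = 4
v^2 - v0^2 = 144 - 4 = 140
W = (1/2)*9*140 = 630 J

630 J


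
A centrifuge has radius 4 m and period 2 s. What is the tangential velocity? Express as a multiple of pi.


Given: radius r = 4 m, period T = 2 s
Using v = 2*pi*r / T
v = 2*pi*4 / 2
v = 8*pi / 2
v = 4*pi m/s

4*pi m/s


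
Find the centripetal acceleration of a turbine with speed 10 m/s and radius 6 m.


Given: v = 10 m/s, r = 6 m
Using a_c = v^2 / r
a_c = 10^2 / 6
a_c = 100 / 6
a_c = 50/3 m/s^2

50/3 m/s^2


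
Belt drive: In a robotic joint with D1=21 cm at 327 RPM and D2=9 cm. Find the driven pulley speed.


Given: D1 = 21 cm, w1 = 327 RPM, D2 = 9 cm
Using D1*w1 = D2*w2
w2 = D1*w1 / D2
w2 = 21*327 / 9
w2 = 6867 / 9
w2 = 763 RPM

763 RPM


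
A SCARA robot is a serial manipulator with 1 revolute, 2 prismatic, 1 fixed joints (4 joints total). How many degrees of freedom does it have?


Given: serial robot with 1 revolute, 2 prismatic, 1 fixed joints
DOF contribution per joint type: revolute=1, prismatic=1, spherical=3, fixed=0
DOF = 1*1 + 2*1 + 1*0
DOF = 3

3


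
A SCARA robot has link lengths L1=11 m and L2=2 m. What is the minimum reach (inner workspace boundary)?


Given: L1 = 11 m, L2 = 2 m
For a 2-link planar arm, min reach = |L1 - L2| (second link folded back)
Min reach = |11 - 2|
Min reach = 9 m

9 m


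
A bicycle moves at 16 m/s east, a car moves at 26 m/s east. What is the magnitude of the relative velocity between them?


Given: v_A = 16 m/s east, v_B = 26 m/s east
Both move in the same direction; relative speed = |v_A - v_B|
|16 - 26| = |-10|
= 10 m/s

10 m/s


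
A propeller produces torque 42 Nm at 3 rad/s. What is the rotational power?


Given: tau = 42 Nm, omega = 3 rad/s
Using P = tau * omega
P = 42 * 3
P = 126 W

126 W


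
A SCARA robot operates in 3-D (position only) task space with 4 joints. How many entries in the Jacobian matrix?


Given: task space dimension = 3, joints = 4
Jacobian is a 3 x 4 matrix
Total entries = rows * columns
Total = 3 * 4
Total = 12

12


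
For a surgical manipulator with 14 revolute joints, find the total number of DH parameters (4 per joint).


Given: 14 joints, 4 DH parameters per joint (d, theta, a, alpha)
Total DH parameters = number_of_joints * 4
Total = 14 * 4
Total = 56

56


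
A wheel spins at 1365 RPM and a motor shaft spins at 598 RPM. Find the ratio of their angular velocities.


Given: RPM_A = 1365, RPM_B = 598
omega = 2*pi*RPM/60, so omega_A/omega_B = RPM_A / RPM_B
omega_A/omega_B = 1365 / 598
omega_A/omega_B = 105/46

105/46


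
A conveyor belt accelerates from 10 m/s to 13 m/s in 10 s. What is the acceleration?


Given: initial velocity v0 = 10 m/s, final velocity v = 13 m/s, time t = 10 s
Using a = (v - v0) / t
a = (13 - 10) / 10
a = 3 / 10
a = 3/10 m/s^2

3/10 m/s^2


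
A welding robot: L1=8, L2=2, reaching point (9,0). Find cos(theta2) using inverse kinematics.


Given: L1 = 8, L2 = 2, target (x, y) = (9, 0)
Using cos(theta2) = (x^2 + y^2 - L1^2 - L2^2) / (2*L1*L2)
x^2 + y^2 = 9^2 + 0 = 81
L1^2 + L2^2 = 64 + 4 = 68
Numerator = 81 - 68 = 13
Denominator = 2*8*2 = 32
cos(theta2) = 13/32 = 13/32

13/32


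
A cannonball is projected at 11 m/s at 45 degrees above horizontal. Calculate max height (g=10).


Given: v0 = 11 m/s, theta = 45 deg, g = 10 m/s^2
sin^2(45) = 1/2
Using H = v0^2 * sin^2(theta) / (2*g)
H = 11^2 * 1/2 / (2*10)
H = 121 * 1/2 / 20
H = 121/2 / 20
H = 121/40 m

121/40 m


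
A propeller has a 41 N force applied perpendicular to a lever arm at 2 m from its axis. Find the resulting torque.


Given: F = 41 N, r = 2 m, angle = 90 deg (perpendicular)
Using tau = F * r * sin(90)
sin(90) = 1
tau = 41 * 2 * 1
tau = 82 Nm

82 Nm


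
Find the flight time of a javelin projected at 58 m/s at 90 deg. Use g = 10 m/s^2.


Given: v0 = 58 m/s, theta = 90 deg, g = 10 m/s^2
sin(90) = 1
Using T = 2*v0*sin(theta) / g
T = 2*58*1 / 10
T = 116 / 10
T = 58/5 s

58/5 s


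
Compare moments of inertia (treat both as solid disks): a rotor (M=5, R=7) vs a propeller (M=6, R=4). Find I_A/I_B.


Given: M1=5 kg, R1=7 m, M2=6 kg, R2=4 m
For a disk: I = (1/2)*M*R^2, so I_A/I_B = (M1*R1^2)/(M2*R2^2)
M1*R1^2 = 5*49 = 245
M2*R2^2 = 6*16 = 96
I_A/I_B = 245/96 = 245/96

245/96


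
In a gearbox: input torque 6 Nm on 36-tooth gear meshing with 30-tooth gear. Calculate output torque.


Given: N1 = 36, N2 = 30, T1 = 6 Nm
Using T2/T1 = N2/N1
T2 = T1 * N2 / N1
T2 = 6 * 30 / 36
T2 = 180 / 36
T2 = 5 Nm

5 Nm


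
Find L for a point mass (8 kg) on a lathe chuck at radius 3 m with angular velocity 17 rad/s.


Given: m = 8 kg, r = 3 m, omega = 17 rad/s
For a point mass: I = m*r^2
I = 8*3^2 = 8*9 = 72
L = I*omega = 72*17
L = 1224 kg*m^2/s

1224 kg*m^2/s


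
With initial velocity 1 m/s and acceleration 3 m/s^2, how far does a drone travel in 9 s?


Given: v0 = 1 m/s, a = 3 m/s^2, t = 9 s
Using s = v0*t + (1/2)*a*t^2
s = 1*9 + (1/2)*3*9^2
s = 9 + (1/2)*243
s = 9 + 243/2
s = 261/2

261/2 m


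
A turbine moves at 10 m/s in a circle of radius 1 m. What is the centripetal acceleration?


Given: v = 10 m/s, r = 1 m
Using a_c = v^2 / r
a_c = 10^2 / 1
a_c = 100 / 1
a_c = 100 m/s^2

100 m/s^2


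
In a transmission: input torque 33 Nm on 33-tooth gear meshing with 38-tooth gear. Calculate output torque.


Given: N1 = 33, N2 = 38, T1 = 33 Nm
Using T2/T1 = N2/N1
T2 = T1 * N2 / N1
T2 = 33 * 38 / 33
T2 = 1254 / 33
T2 = 38 Nm

38 Nm


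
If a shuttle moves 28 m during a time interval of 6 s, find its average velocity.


Given: distance d = 28 m, time t = 6 s
Using v = d / t
v = 28 / 6
v = 14/3 m/s

14/3 m/s


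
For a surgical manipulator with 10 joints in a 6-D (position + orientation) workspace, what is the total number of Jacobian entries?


Given: task space dimension = 6, joints = 10
Jacobian is a 6 x 10 matrix
Total entries = rows * columns
Total = 6 * 10
Total = 60

60


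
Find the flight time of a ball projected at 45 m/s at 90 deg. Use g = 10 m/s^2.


Given: v0 = 45 m/s, theta = 90 deg, g = 10 m/s^2
sin(90) = 1
Using T = 2*v0*sin(theta) / g
T = 2*45*1 / 10
T = 90 / 10
T = 9 s

9 s


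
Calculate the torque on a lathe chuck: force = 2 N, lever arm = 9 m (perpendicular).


Given: F = 2 N, r = 9 m, angle = 90 deg (perpendicular)
Using tau = F * r * sin(90)
sin(90) = 1
tau = 2 * 9 * 1
tau = 18 Nm

18 Nm


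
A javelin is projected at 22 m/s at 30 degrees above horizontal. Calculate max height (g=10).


Given: v0 = 22 m/s, theta = 30 deg, g = 10 m/s^2
sin^2(30) = 1/4
Using H = v0^2 * sin^2(theta) / (2*g)
H = 22^2 * 1/4 / (2*10)
H = 484 * 1/4 / 20
H = 121 / 20
H = 121/20 m

121/20 m


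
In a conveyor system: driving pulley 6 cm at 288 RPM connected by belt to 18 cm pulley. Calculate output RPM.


Given: D1 = 6 cm, w1 = 288 RPM, D2 = 18 cm
Using D1*w1 = D2*w2
w2 = D1*w1 / D2
w2 = 6*288 / 18
w2 = 1728 / 18
w2 = 96 RPM

96 RPM


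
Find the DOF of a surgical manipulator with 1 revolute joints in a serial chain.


Given: serial robot with 1 revolute joints
DOF contribution per joint type: revolute=1, prismatic=1, spherical=3, fixed=0
DOF = 1*1
DOF = 1

1


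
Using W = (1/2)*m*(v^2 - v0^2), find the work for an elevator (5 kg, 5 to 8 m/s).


Given: m = 5 kg, v0 = 5 m/s, v = 8 m/s
Using W = (1/2)*m*(v^2 - v0^2)
v^2 = 8^2 = 64
v0^2 = 5^2 = 25
v^2 - v0^2 = 64 - 25 = 39
W = (1/2)*5*39 = 195/2 J

195/2 J


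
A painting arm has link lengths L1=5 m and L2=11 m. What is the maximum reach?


Given: L1 = 5 m, L2 = 11 m
For a 2-link planar arm, max reach = L1 + L2 (fully extended)
Max reach = 5 + 11
Max reach = 16 m

16 m


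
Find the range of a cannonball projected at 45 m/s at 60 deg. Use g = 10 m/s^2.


Given: v0 = 45 m/s, theta = 60 deg, g = 10 m/s^2
sin(2*60) = sin(120) = sqrt(3)/2
Using R = v0^2 * sin(2*theta) / g
R = 45^2 * (sqrt(3)/2) / 10
R = 2025 * sqrt(3) / 20
R = 405/4*sqrt(3) m

405/4*sqrt(3) m


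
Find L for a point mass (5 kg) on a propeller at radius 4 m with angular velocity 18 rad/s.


Given: m = 5 kg, r = 4 m, omega = 18 rad/s
For a point mass: I = m*r^2
I = 5*4^2 = 5*16 = 80
L = I*omega = 80*18
L = 1440 kg*m^2/s

1440 kg*m^2/s


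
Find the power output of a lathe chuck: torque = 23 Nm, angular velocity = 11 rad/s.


Given: tau = 23 Nm, omega = 11 rad/s
Using P = tau * omega
P = 23 * 11
P = 253 W

253 W


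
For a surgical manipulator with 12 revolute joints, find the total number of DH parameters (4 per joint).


Given: 12 joints, 4 DH parameters per joint (d, theta, a, alpha)
Total DH parameters = number_of_joints * 4
Total = 12 * 4
Total = 48

48


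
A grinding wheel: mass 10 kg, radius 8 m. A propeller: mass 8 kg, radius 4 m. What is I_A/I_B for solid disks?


Given: M1=10 kg, R1=8 m, M2=8 kg, R2=4 m
For a disk: I = (1/2)*M*R^2, so I_A/I_B = (M1*R1^2)/(M2*R2^2)
M1*R1^2 = 10*64 = 640
M2*R2^2 = 8*16 = 128
I_A/I_B = 640/128 = 5

5


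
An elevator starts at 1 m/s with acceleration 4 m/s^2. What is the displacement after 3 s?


Given: v0 = 1 m/s, a = 4 m/s^2, t = 3 s
Using s = v0*t + (1/2)*a*t^2
s = 1*3 + (1/2)*4*3^2
s = 3 + (1/2)*36
s = 3 + 18
s = 21

21 m


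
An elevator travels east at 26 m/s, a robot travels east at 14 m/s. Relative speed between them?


Given: v_A = 26 m/s east, v_B = 14 m/s east
Both move in the same direction; relative speed = |v_A - v_B|
|26 - 14| = |12|
= 12 m/s

12 m/s


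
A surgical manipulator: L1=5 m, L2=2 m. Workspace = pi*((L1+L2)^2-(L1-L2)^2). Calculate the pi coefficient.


Given: L1 = 5, L2 = 2
(L1+L2)^2 = (7)^2 = 49
(L1-L2)^2 = (3)^2 = 9
Difference = 49 - 9 = 40
This equals 4*L1*L2 = 4*5*2 = 40
Workspace area = 40*pi

40


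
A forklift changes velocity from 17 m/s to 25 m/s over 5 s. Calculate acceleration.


Given: initial velocity v0 = 17 m/s, final velocity v = 25 m/s, time t = 5 s
Using a = (v - v0) / t
a = (25 - 17) / 5
a = 8 / 5
a = 8/5 m/s^2

8/5 m/s^2


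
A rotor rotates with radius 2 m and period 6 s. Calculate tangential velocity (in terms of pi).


Given: radius r = 2 m, period T = 6 s
Using v = 2*pi*r / T
v = 2*pi*2 / 6
v = 4*pi / 6
v = 2/3*pi m/s

2/3*pi m/s


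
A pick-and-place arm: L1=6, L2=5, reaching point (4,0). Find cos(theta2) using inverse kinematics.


Given: L1 = 6, L2 = 5, target (x, y) = (4, 0)
Using cos(theta2) = (x^2 + y^2 - L1^2 - L2^2) / (2*L1*L2)
x^2 + y^2 = 4^2 + 0 = 16
L1^2 + L2^2 = 36 + 25 = 61
Numerator = 16 - 61 = -45
Denominator = 2*6*5 = 60
cos(theta2) = -45/60 = -3/4

-3/4


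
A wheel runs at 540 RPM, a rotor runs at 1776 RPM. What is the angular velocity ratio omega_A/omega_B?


Given: RPM_A = 540, RPM_B = 1776
omega = 2*pi*RPM/60, so omega_A/omega_B = RPM_A / RPM_B
omega_A/omega_B = 540 / 1776
omega_A/omega_B = 45/148

45/148


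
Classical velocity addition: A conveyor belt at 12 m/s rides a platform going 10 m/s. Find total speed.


Given: object velocity = 12 m/s, platform velocity = 10 m/s (same direction)
Using classical velocity addition: v_total = v_object + v_platform
v_total = 12 + 10
v_total = 22 m/s

22 m/s


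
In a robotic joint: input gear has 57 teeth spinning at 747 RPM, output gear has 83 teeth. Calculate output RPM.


Given: N1 = 57 teeth, w1 = 747 RPM, N2 = 83 teeth
Using N1*w1 = N2*w2
w2 = N1*w1 / N2
w2 = 57*747 / 83
w2 = 42579 / 83
w2 = 513 RPM

513 RPM


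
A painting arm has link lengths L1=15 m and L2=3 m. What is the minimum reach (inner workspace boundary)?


Given: L1 = 15 m, L2 = 3 m
For a 2-link planar arm, min reach = |L1 - L2| (second link folded back)
Min reach = |15 - 3|
Min reach = 12 m

12 m


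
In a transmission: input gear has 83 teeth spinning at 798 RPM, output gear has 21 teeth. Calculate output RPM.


Given: N1 = 83 teeth, w1 = 798 RPM, N2 = 21 teeth
Using N1*w1 = N2*w2
w2 = N1*w1 / N2
w2 = 83*798 / 21
w2 = 66234 / 21
w2 = 3154 RPM

3154 RPM


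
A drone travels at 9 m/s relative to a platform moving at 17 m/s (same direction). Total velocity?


Given: object velocity = 9 m/s, platform velocity = 17 m/s (same direction)
Using classical velocity addition: v_total = v_object + v_platform
v_total = 9 + 17
v_total = 26 m/s

26 m/s


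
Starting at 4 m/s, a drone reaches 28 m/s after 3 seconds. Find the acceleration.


Given: initial velocity v0 = 4 m/s, final velocity v = 28 m/s, time t = 3 s
Using a = (v - v0) / t
a = (28 - 4) / 3
a = 24 / 3
a = 8 m/s^2

8 m/s^2


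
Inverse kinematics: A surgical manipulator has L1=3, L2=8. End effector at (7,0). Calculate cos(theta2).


Given: L1 = 3, L2 = 8, target (x, y) = (7, 0)
Using cos(theta2) = (x^2 + y^2 - L1^2 - L2^2) / (2*L1*L2)
x^2 + y^2 = 7^2 + 0 = 49
L1^2 + L2^2 = 9 + 64 = 73
Numerator = 49 - 73 = -24
Denominator = 2*3*8 = 48
cos(theta2) = -24/48 = -1/2

-1/2
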